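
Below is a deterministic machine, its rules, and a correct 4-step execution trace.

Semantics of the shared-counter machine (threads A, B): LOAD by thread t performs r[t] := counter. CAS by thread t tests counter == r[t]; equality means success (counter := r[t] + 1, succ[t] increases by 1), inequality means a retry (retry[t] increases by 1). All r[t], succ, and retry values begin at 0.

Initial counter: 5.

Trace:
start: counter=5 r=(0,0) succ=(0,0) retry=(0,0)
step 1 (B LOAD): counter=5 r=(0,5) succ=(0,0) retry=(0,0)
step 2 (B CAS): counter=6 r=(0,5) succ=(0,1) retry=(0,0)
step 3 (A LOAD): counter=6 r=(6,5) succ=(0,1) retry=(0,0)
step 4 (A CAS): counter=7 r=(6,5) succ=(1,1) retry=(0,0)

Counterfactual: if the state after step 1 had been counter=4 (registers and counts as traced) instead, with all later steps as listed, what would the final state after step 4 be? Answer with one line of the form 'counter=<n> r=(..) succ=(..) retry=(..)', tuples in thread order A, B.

counter=5 r=(4,5) succ=(1,0) retry=(0,1)

state after step 1 := counter=4 r=(0,5) succ=(0,0) retry=(0,0)
step 2 (B CAS): counter=4 r=(0,5) succ=(0,0) retry=(0,1)
step 3 (A LOAD): counter=4 r=(4,5) succ=(0,0) retry=(0,1)
step 4 (A CAS): counter=5 r=(4,5) succ=(1,0) retry=(0,1)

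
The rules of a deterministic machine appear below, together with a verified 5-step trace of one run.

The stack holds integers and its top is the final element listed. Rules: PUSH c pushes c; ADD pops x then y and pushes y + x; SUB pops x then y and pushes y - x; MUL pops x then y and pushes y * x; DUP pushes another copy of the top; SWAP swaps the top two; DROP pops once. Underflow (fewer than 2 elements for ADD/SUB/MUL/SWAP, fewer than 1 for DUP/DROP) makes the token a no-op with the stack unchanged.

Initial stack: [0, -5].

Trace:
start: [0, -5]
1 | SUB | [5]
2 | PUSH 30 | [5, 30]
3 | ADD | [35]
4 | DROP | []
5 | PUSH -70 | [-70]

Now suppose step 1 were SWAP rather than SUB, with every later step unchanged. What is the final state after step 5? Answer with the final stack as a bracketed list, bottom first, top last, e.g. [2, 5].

(re-executing from step 1 with the substitution; state before step 1: [0, -5])
1 | SWAP | [-5, 0]
2 | PUSH 30 | [-5, 0, 30]
3 | ADD | [-5, 30]
4 | DROP | [-5]
5 | PUSH -70 | [-5, -70]

[-5, -70]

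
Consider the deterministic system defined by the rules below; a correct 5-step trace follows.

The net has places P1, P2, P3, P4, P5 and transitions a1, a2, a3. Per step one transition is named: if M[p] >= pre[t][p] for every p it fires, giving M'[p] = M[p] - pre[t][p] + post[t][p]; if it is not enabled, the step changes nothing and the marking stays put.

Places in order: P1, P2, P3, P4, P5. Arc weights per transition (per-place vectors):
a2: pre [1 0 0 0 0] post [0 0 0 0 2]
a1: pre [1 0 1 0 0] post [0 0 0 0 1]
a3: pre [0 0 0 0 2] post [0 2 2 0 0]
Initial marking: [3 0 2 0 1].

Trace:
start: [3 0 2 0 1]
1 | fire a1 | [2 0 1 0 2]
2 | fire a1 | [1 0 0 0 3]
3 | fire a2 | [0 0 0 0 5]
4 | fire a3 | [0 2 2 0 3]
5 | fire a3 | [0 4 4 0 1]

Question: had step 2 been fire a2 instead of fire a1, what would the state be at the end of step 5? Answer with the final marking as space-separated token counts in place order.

0 4 5 0 2

(re-executing from step 2 with the substitution; state before step 2: [2 0 1 0 2])
2 | fire a2 | [1 0 1 0 4]
3 | fire a2 | [0 0 1 0 6]
4 | fire a3 | [0 2 3 0 4]
5 | fire a3 | [0 4 5 0 2]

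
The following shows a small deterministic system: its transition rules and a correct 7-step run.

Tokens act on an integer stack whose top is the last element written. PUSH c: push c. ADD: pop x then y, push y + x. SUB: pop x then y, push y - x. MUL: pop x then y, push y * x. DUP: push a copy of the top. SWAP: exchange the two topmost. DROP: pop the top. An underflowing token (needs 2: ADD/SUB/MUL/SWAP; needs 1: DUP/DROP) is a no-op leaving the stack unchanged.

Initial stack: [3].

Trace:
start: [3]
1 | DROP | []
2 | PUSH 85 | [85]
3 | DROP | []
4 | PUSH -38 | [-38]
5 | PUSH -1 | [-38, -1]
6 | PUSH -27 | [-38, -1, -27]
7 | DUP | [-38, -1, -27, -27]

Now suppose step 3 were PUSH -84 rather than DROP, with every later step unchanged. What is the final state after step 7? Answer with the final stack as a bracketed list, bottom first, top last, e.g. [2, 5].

(re-executing from step 3 with the substitution; state before step 3: [85])
3 | PUSH -84 | [85, -84]
4 | PUSH -38 | [85, -84, -38]
5 | PUSH -1 | [85, -84, -38, -1]
6 | PUSH -27 | [85, -84, -38, -1, -27]
7 | DUP | [85, -84, -38, -1, -27, -27]

[85, -84, -38, -1, -27, -27]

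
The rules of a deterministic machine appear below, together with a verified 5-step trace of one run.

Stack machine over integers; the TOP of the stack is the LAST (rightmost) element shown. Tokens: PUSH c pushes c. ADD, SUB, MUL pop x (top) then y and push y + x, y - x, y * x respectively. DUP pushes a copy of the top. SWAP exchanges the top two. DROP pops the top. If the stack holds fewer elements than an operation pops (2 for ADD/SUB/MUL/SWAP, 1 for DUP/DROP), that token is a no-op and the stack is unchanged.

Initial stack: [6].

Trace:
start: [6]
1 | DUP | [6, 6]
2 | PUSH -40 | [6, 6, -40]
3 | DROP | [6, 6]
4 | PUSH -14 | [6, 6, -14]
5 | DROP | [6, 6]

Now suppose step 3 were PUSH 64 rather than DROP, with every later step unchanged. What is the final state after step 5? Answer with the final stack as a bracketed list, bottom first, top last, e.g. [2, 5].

[6, 6, -40, 64]

(re-executing from step 3 with the substitution; state before step 3: [6, 6, -40])
3 | PUSH 64 | [6, 6, -40, 64]
4 | PUSH -14 | [6, 6, -40, 64, -14]
5 | DROP | [6, 6, -40, 64]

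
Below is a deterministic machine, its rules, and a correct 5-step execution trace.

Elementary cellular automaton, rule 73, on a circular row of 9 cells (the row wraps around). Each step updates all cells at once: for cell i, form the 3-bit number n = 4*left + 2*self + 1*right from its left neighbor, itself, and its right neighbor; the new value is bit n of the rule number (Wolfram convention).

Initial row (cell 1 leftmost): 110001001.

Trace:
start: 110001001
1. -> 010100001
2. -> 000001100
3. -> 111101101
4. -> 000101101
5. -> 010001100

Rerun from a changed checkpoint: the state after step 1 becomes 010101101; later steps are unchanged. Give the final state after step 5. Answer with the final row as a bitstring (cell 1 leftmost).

010001100

state after step 1 := 010101101
2. -> 000001100
3. -> 111101101
4. -> 000101101
5. -> 010001100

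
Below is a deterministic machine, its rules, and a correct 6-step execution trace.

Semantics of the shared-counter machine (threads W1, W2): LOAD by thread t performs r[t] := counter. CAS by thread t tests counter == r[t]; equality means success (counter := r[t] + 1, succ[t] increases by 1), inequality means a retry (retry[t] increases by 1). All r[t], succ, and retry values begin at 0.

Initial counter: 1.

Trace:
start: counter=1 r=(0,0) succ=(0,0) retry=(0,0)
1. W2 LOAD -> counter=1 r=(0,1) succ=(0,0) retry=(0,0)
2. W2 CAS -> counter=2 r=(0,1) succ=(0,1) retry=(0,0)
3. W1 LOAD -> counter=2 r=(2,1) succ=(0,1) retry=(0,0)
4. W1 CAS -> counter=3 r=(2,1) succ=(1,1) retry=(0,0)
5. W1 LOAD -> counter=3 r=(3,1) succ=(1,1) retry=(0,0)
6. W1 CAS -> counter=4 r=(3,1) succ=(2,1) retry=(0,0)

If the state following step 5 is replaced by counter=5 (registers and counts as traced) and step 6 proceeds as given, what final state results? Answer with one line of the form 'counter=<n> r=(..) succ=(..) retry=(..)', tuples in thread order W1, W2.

state after step 5 := counter=5 r=(3,1) succ=(1,1) retry=(0,0)
6. W1 CAS -> counter=5 r=(3,1) succ=(1,1) retry=(1,0)

counter=5 r=(3,1) succ=(1,1) retry=(1,0)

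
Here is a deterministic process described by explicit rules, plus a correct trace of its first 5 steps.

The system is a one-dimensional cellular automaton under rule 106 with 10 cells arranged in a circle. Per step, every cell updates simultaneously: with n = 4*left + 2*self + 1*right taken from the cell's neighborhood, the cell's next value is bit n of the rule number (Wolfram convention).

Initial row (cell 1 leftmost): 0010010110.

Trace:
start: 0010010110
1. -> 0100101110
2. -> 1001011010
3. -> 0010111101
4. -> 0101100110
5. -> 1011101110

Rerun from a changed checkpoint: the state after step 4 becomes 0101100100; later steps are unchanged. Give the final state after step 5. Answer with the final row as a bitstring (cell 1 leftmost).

1011101000

state after step 4 := 0101100100
5. -> 1011101000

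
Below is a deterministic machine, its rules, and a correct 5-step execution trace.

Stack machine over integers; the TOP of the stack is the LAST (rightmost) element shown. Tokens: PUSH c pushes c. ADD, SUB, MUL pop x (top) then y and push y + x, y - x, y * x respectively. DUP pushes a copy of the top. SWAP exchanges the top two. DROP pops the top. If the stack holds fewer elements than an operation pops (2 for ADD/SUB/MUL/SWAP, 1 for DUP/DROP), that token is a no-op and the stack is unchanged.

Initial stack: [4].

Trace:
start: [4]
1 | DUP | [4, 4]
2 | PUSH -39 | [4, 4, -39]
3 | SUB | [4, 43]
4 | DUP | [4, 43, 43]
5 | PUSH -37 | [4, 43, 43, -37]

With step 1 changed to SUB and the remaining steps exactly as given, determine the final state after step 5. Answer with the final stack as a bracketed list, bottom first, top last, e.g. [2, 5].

[43, 43, -37]

(re-executing from step 1 with the substitution; state before step 1: [4])
1 | SUB | [4]
2 | PUSH -39 | [4, -39]
3 | SUB | [43]
4 | DUP | [43, 43]
5 | PUSH -37 | [43, 43, -37]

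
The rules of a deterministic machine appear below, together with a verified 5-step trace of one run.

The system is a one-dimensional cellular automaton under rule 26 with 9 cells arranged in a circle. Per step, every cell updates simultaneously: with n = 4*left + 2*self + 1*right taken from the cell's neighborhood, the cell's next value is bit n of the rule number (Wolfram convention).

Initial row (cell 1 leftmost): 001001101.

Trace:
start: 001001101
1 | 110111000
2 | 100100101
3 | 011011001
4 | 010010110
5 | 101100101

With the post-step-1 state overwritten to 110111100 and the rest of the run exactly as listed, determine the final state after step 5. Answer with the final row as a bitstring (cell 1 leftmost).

state after step 1 := 110111100
2 | 100100011
3 | 011010110
4 | 110000101
5 | 001001001

001001001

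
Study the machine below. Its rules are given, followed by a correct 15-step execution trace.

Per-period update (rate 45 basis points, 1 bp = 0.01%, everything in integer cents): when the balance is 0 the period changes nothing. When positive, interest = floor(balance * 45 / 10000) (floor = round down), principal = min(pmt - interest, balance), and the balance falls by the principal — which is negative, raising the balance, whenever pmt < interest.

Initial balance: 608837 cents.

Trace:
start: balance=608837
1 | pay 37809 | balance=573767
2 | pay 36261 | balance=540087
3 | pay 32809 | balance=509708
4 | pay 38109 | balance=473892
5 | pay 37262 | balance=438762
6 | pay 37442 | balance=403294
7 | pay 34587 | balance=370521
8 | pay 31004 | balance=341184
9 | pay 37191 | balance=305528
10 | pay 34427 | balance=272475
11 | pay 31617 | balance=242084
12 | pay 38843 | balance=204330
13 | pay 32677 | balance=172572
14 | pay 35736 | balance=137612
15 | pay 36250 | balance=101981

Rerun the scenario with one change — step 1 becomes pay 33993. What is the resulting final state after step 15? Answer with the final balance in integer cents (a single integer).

106045

(re-executing from step 1 with the substitution; state before step 1: balance=608837)
1 | pay 33993 | balance=577583
2 | pay 36261 | balance=543921
3 | pay 32809 | balance=513559
4 | pay 38109 | balance=477761
5 | pay 37262 | balance=442648
6 | pay 37442 | balance=407197
7 | pay 34587 | balance=374442
8 | pay 31004 | balance=345122
9 | pay 37191 | balance=309484
10 | pay 34427 | balance=276449
11 | pay 31617 | balance=246076
12 | pay 38843 | balance=208340
13 | pay 32677 | balance=176600
14 | pay 35736 | balance=141658
15 | pay 36250 | balance=106045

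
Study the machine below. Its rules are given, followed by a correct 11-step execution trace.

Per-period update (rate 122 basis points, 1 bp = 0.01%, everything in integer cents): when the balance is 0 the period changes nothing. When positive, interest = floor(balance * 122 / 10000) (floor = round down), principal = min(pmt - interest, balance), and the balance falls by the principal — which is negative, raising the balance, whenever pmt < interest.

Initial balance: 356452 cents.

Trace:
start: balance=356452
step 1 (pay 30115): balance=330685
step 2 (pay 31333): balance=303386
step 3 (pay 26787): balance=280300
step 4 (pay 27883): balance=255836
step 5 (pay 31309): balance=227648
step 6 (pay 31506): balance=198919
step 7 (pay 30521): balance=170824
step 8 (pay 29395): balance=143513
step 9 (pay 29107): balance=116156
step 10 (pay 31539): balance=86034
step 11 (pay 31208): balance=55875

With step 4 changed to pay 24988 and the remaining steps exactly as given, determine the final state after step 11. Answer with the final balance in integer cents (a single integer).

59025

(re-executing from step 4 with the substitution; state before step 4: balance=280300)
step 4 (pay 24988): balance=258731
step 5 (pay 31309): balance=230578
step 6 (pay 31506): balance=201885
step 7 (pay 30521): balance=173826
step 8 (pay 29395): balance=146551
step 9 (pay 29107): balance=119231
step 10 (pay 31539): balance=89146
step 11 (pay 31208): balance=59025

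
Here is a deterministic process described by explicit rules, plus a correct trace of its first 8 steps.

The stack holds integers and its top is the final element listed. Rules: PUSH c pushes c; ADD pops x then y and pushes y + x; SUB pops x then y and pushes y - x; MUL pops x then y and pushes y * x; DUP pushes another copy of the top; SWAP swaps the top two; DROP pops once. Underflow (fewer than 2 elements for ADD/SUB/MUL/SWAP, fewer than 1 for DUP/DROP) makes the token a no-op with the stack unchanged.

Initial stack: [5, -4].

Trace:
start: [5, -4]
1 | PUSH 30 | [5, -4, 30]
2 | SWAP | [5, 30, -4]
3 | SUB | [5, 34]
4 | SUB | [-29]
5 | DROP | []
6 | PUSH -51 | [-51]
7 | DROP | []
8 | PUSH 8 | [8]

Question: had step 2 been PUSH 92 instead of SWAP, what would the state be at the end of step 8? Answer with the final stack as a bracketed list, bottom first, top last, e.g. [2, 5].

(re-executing from step 2 with the substitution; state before step 2: [5, -4, 30])
2 | PUSH 92 | [5, -4, 30, 92]
3 | SUB | [5, -4, -62]
4 | SUB | [5, 58]
5 | DROP | [5]
6 | PUSH -51 | [5, -51]
7 | DROP | [5]
8 | PUSH 8 | [5, 8]

[5, 8]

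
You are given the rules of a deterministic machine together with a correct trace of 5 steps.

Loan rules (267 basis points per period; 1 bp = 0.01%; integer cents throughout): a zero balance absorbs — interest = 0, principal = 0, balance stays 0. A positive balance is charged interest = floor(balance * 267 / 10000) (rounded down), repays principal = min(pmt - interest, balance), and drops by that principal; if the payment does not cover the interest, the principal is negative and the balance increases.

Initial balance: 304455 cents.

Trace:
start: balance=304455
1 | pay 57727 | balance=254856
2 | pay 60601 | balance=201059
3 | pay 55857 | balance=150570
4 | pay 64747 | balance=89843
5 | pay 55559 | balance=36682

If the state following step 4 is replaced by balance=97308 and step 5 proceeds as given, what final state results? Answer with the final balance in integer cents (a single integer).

44347

state after step 4 := balance=97308
5 | pay 55559 | balance=44347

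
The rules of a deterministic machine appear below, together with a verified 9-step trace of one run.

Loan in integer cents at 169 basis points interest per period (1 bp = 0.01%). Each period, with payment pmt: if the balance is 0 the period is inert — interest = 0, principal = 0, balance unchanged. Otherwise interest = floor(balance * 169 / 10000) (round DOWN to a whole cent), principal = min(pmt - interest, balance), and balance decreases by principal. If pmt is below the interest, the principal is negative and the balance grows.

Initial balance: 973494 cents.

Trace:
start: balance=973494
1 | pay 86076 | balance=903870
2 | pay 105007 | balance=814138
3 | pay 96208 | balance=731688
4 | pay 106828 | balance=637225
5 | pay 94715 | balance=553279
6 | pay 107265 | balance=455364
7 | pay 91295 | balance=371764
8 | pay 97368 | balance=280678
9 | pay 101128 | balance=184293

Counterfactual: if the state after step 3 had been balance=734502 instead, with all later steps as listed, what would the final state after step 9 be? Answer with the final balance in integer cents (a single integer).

state after step 3 := balance=734502
4 | pay 106828 | balance=640087
5 | pay 94715 | balance=556189
6 | pay 107265 | balance=458323
7 | pay 91295 | balance=374773
8 | pay 97368 | balance=283738
9 | pay 101128 | balance=187405

187405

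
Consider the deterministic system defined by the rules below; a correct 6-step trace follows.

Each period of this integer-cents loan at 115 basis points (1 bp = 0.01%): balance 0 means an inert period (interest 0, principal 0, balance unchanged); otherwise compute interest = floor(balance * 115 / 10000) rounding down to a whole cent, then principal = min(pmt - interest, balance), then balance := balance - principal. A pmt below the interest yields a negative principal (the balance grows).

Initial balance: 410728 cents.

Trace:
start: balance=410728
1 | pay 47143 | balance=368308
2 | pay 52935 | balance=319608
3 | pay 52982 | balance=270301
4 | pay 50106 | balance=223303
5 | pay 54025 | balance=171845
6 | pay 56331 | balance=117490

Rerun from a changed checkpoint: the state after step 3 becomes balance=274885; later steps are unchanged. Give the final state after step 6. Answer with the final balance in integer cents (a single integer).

state after step 3 := balance=274885
4 | pay 50106 | balance=227940
5 | pay 54025 | balance=176536
6 | pay 56331 | balance=122235

122235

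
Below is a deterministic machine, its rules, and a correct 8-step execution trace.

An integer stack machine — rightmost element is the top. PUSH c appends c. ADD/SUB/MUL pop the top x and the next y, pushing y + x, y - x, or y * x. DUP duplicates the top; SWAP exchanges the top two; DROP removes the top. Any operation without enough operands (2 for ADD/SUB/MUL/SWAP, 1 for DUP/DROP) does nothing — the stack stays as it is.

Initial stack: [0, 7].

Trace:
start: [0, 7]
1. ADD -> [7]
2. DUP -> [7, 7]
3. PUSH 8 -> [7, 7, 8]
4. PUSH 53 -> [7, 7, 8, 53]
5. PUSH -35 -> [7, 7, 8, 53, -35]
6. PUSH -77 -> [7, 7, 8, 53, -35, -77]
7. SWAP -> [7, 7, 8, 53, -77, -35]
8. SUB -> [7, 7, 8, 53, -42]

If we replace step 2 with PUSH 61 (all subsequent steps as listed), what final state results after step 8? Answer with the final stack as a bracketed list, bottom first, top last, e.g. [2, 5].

[7, 61, 8, 53, -42]

(re-executing from step 2 with the substitution; state before step 2: [7])
2. PUSH 61 -> [7, 61]
3. PUSH 8 -> [7, 61, 8]
4. PUSH 53 -> [7, 61, 8, 53]
5. PUSH -35 -> [7, 61, 8, 53, -35]
6. PUSH -77 -> [7, 61, 8, 53, -35, -77]
7. SWAP -> [7, 61, 8, 53, -77, -35]
8. SUB -> [7, 61, 8, 53, -42]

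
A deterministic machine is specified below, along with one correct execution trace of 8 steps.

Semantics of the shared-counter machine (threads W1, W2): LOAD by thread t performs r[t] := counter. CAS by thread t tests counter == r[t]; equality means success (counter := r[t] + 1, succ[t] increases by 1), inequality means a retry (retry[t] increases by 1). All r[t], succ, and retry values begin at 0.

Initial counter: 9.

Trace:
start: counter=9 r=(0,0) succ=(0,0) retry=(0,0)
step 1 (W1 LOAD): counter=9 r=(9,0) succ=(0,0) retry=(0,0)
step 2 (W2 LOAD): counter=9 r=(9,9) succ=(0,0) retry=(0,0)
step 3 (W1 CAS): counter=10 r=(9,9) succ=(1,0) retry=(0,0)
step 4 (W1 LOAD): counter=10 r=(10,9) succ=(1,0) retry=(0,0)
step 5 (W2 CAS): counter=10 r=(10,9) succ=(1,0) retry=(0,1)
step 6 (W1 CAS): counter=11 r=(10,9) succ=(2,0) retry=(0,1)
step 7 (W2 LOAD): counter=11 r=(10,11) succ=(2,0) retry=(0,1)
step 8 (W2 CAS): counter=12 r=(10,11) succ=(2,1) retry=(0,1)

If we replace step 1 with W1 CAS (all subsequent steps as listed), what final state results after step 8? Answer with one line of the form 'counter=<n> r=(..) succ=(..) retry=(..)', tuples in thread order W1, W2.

(re-executing from step 1 with the substitution; state before step 1: counter=9 r=(0,0) succ=(0,0) retry=(0,0))
step 1 (W1 CAS): counter=9 r=(0,0) succ=(0,0) retry=(1,0)
step 2 (W2 LOAD): counter=9 r=(0,9) succ=(0,0) retry=(1,0)
step 3 (W1 CAS): counter=9 r=(0,9) succ=(0,0) retry=(2,0)
step 4 (W1 LOAD): counter=9 r=(9,9) succ=(0,0) retry=(2,0)
step 5 (W2 CAS): counter=10 r=(9,9) succ=(0,1) retry=(2,0)
step 6 (W1 CAS): counter=10 r=(9,9) succ=(0,1) retry=(3,0)
step 7 (W2 LOAD): counter=10 r=(9,10) succ=(0,1) retry=(3,0)
step 8 (W2 CAS): counter=11 r=(9,10) succ=(0,2) retry=(3,0)

counter=11 r=(9,10) succ=(0,2) retry=(3,0)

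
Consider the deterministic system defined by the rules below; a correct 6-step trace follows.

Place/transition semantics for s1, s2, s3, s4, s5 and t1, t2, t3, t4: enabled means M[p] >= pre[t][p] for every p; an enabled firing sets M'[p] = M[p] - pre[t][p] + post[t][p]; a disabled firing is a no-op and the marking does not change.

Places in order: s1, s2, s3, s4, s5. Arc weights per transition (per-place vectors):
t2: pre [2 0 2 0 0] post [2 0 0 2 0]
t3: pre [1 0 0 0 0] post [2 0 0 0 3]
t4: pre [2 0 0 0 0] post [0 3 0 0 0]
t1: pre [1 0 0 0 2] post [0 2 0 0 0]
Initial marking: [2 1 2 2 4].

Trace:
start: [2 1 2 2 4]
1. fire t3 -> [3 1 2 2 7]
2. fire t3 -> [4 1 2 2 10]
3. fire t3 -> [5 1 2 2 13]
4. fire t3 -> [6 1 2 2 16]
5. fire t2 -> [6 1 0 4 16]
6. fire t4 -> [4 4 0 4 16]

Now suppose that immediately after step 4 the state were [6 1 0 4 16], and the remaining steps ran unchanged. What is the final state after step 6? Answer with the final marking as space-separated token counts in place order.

state after step 4 := [6 1 0 4 16]
5. fire t2 -> [6 1 0 4 16]
6. fire t4 -> [4 4 0 4 16]

4 4 0 4 16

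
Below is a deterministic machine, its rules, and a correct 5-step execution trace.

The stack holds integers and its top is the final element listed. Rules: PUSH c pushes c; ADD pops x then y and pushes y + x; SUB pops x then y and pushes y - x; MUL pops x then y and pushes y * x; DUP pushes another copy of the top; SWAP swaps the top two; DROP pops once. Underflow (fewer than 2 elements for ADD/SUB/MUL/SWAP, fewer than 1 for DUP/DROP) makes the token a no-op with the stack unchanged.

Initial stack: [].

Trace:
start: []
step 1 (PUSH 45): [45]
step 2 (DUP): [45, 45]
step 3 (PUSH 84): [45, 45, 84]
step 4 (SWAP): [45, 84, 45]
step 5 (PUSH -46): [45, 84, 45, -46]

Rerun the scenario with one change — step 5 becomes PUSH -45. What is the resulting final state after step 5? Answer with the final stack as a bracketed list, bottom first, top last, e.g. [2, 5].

(re-executing from step 5 with the substitution; state before step 5: [45, 84, 45])
step 5 (PUSH -45): [45, 84, 45, -45]

[45, 84, 45, -45]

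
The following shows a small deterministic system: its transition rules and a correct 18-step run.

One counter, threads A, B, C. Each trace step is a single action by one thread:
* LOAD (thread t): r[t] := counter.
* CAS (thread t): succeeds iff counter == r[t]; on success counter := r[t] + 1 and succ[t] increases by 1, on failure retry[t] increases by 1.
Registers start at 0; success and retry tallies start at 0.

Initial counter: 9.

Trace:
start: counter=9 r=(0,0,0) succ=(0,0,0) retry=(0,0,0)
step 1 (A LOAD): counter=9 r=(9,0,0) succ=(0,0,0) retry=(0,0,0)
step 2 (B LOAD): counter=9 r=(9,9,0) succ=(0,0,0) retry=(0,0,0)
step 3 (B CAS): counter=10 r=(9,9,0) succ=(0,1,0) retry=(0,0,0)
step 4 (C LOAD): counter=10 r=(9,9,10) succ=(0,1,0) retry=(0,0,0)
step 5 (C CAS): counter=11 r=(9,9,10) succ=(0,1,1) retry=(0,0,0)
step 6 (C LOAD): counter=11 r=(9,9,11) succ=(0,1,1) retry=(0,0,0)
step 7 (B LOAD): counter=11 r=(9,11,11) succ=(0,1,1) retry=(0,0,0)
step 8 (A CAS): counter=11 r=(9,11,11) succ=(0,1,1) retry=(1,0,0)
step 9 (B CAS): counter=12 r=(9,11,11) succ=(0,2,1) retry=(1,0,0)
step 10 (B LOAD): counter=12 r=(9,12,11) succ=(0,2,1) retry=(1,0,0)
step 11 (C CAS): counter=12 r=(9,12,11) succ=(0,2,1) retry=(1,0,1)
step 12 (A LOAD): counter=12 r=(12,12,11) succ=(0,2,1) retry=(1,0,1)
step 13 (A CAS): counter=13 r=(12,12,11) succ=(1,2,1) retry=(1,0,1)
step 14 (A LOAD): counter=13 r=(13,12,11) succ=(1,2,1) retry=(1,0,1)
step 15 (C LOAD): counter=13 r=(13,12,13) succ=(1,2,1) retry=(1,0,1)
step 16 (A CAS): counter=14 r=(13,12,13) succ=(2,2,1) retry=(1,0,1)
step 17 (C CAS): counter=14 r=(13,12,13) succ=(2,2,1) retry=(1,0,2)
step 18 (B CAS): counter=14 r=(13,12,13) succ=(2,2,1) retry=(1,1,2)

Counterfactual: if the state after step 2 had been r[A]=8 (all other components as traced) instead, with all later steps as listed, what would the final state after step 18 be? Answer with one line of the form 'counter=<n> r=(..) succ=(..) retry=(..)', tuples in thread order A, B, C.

counter=14 r=(13,12,13) succ=(2,2,1) retry=(1,1,2)

state after step 2 := counter=9 r=(8,9,0) succ=(0,0,0) retry=(0,0,0)
step 3 (B CAS): counter=10 r=(8,9,0) succ=(0,1,0) retry=(0,0,0)
step 4 (C LOAD): counter=10 r=(8,9,10) succ=(0,1,0) retry=(0,0,0)
step 5 (C CAS): counter=11 r=(8,9,10) succ=(0,1,1) retry=(0,0,0)
step 6 (C LOAD): counter=11 r=(8,9,11) succ=(0,1,1) retry=(0,0,0)
step 7 (B LOAD): counter=11 r=(8,11,11) succ=(0,1,1) retry=(0,0,0)
step 8 (A CAS): counter=11 r=(8,11,11) succ=(0,1,1) retry=(1,0,0)
step 9 (B CAS): counter=12 r=(8,11,11) succ=(0,2,1) retry=(1,0,0)
step 10 (B LOAD): counter=12 r=(8,12,11) succ=(0,2,1) retry=(1,0,0)
step 11 (C CAS): counter=12 r=(8,12,11) succ=(0,2,1) retry=(1,0,1)
step 12 (A LOAD): counter=12 r=(12,12,11) succ=(0,2,1) retry=(1,0,1)
step 13 (A CAS): counter=13 r=(12,12,11) succ=(1,2,1) retry=(1,0,1)
step 14 (A LOAD): counter=13 r=(13,12,11) succ=(1,2,1) retry=(1,0,1)
step 15 (C LOAD): counter=13 r=(13,12,13) succ=(1,2,1) retry=(1,0,1)
step 16 (A CAS): counter=14 r=(13,12,13) succ=(2,2,1) retry=(1,0,1)
step 17 (C CAS): counter=14 r=(13,12,13) succ=(2,2,1) retry=(1,0,2)
step 18 (B CAS): counter=14 r=(13,12,13) succ=(2,2,1) retry=(1,1,2)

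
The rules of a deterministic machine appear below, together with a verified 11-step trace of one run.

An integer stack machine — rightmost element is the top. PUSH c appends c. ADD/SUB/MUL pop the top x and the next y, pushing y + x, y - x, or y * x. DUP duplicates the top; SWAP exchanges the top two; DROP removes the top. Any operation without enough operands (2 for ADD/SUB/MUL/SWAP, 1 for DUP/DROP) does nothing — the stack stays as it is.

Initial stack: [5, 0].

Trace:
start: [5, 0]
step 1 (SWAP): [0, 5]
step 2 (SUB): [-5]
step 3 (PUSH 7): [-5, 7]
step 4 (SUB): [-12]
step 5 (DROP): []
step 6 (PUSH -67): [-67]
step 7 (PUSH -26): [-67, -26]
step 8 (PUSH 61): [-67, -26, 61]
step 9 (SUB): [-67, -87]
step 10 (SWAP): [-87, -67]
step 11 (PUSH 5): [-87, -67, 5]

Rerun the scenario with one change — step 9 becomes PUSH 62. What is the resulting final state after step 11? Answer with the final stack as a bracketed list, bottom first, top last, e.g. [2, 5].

[-67, -26, 62, 61, 5]

(re-executing from step 9 with the substitution; state before step 9: [-67, -26, 61])
step 9 (PUSH 62): [-67, -26, 61, 62]
step 10 (SWAP): [-67, -26, 62, 61]
step 11 (PUSH 5): [-67, -26, 62, 61, 5]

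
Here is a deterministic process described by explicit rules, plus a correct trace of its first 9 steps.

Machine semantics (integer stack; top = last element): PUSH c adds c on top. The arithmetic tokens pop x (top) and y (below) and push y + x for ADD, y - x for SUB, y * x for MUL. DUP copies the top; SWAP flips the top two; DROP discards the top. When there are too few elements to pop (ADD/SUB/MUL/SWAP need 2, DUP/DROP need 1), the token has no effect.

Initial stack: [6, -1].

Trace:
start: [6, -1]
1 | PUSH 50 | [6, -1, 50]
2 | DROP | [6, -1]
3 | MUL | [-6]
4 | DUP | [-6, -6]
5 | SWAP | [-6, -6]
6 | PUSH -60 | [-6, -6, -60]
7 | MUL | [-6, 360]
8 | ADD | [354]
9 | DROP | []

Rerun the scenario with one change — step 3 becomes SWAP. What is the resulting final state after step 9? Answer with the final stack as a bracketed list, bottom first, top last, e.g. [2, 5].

[-1]

(re-executing from step 3 with the substitution; state before step 3: [6, -1])
3 | SWAP | [-1, 6]
4 | DUP | [-1, 6, 6]
5 | SWAP | [-1, 6, 6]
6 | PUSH -60 | [-1, 6, 6, -60]
7 | MUL | [-1, 6, -360]
8 | ADD | [-1, -354]
9 | DROP | [-1]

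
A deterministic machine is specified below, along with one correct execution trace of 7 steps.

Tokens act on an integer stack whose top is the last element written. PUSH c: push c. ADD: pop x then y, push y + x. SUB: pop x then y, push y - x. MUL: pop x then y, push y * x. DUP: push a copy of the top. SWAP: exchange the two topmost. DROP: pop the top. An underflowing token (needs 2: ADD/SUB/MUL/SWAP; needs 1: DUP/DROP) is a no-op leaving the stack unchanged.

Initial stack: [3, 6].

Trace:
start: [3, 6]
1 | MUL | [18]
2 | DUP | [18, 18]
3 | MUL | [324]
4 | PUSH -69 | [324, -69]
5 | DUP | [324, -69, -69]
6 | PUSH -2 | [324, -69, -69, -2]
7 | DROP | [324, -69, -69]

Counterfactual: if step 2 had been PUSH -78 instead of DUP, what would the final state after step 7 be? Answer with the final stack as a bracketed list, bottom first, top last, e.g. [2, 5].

[-1404, -69, -69]

(re-executing from step 2 with the substitution; state before step 2: [18])
2 | PUSH -78 | [18, -78]
3 | MUL | [-1404]
4 | PUSH -69 | [-1404, -69]
5 | DUP | [-1404, -69, -69]
6 | PUSH -2 | [-1404, -69, -69, -2]
7 | DROP | [-1404, -69, -69]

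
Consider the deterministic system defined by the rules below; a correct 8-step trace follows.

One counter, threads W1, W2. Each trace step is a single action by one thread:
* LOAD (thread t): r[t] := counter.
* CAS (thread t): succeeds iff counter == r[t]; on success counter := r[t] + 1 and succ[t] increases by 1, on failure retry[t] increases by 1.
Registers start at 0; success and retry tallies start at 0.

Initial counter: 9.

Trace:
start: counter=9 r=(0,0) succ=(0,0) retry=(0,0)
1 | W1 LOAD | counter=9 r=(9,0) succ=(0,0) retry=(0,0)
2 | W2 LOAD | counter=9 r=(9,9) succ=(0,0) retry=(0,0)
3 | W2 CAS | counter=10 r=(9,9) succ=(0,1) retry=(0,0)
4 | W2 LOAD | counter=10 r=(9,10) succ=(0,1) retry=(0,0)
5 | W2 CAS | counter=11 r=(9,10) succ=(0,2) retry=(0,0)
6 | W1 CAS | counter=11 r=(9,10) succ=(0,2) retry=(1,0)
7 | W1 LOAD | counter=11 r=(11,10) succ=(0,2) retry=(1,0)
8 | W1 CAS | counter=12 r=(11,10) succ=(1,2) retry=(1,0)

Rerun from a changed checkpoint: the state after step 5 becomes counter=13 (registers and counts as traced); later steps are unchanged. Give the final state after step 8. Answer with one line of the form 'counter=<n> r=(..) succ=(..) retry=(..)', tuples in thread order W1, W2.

counter=14 r=(13,10) succ=(1,2) retry=(1,0)

state after step 5 := counter=13 r=(9,10) succ=(0,2) retry=(0,0)
6 | W1 CAS | counter=13 r=(9,10) succ=(0,2) retry=(1,0)
7 | W1 LOAD | counter=13 r=(13,10) succ=(0,2) retry=(1,0)
8 | W1 CAS | counter=14 r=(13,10) succ=(1,2) retry=(1,0)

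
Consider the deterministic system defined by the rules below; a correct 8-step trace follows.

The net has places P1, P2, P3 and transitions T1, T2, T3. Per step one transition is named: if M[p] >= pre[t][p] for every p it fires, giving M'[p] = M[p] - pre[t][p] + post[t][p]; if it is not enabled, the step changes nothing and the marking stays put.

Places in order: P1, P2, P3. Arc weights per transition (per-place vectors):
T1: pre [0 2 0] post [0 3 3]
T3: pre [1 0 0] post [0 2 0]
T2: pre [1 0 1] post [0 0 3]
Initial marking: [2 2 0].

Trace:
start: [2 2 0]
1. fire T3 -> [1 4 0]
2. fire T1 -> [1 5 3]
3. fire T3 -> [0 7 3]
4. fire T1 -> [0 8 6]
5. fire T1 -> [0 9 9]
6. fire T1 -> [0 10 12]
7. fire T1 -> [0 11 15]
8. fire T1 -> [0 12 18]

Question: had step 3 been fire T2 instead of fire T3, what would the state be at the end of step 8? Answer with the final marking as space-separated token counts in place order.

(re-executing from step 3 with the substitution; state before step 3: [1 5 3])
3. fire T2 -> [0 5 5]
4. fire T1 -> [0 6 8]
5. fire T1 -> [0 7 11]
6. fire T1 -> [0 8 14]
7. fire T1 -> [0 9 17]
8. fire T1 -> [0 10 20]

0 10 20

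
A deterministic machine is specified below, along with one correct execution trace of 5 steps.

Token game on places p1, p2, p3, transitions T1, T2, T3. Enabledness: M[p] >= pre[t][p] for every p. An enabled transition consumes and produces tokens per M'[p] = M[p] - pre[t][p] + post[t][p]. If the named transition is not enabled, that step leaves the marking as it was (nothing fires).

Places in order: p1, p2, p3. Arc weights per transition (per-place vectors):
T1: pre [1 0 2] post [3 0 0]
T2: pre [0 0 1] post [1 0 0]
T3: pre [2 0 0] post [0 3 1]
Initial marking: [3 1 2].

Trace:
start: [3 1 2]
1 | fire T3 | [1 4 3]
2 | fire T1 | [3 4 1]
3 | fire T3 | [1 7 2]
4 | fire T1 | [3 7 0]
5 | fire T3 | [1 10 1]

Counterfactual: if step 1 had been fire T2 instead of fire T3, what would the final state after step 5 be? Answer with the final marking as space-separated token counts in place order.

(re-executing from step 1 with the substitution; state before step 1: [3 1 2])
1 | fire T2 | [4 1 1]
2 | fire T1 | [4 1 1]
3 | fire T3 | [2 4 2]
4 | fire T1 | [4 4 0]
5 | fire T3 | [2 7 1]

2 7 1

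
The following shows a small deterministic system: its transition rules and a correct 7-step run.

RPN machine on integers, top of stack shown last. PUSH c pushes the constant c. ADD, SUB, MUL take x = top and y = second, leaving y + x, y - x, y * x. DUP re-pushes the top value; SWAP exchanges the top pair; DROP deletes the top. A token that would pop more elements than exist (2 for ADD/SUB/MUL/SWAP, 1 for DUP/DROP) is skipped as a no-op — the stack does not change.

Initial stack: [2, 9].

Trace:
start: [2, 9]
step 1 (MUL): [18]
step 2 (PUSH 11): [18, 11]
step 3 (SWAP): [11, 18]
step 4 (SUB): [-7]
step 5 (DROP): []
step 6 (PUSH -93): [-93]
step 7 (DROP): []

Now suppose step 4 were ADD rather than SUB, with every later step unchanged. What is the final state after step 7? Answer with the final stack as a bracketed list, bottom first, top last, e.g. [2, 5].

[]

(re-executing from step 4 with the substitution; state before step 4: [11, 18])
step 4 (ADD): [29]
step 5 (DROP): []
step 6 (PUSH -93): [-93]
step 7 (DROP): []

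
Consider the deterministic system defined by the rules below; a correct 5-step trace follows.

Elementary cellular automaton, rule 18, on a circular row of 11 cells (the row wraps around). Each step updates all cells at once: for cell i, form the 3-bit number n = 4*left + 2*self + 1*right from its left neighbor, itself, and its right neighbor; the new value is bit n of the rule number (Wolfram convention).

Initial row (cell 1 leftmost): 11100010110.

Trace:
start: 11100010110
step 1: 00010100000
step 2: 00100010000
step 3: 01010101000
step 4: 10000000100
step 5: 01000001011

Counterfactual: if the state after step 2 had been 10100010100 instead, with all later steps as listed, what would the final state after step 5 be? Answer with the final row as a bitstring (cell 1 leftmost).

00010100011

state after step 2 := 10100010100
step 3: 00010100011
step 4: 10100010100
step 5: 00010100011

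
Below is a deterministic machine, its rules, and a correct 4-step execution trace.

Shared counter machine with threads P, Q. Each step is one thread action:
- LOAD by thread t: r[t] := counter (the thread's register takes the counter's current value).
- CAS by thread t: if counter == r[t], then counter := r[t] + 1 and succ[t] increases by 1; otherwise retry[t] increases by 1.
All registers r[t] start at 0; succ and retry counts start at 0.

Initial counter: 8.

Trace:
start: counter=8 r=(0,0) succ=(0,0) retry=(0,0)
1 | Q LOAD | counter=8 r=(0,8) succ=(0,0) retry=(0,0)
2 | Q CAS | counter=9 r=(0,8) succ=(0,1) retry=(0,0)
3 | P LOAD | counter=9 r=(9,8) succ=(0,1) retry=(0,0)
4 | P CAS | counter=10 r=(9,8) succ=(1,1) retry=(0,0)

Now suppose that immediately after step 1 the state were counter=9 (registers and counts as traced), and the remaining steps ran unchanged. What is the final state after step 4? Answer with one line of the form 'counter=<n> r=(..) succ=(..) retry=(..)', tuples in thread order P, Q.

state after step 1 := counter=9 r=(0,8) succ=(0,0) retry=(0,0)
2 | Q CAS | counter=9 r=(0,8) succ=(0,0) retry=(0,1)
3 | P LOAD | counter=9 r=(9,8) succ=(0,0) retry=(0,1)
4 | P CAS | counter=10 r=(9,8) succ=(1,0) retry=(0,1)

counter=10 r=(9,8) succ=(1,0) retry=(0,1)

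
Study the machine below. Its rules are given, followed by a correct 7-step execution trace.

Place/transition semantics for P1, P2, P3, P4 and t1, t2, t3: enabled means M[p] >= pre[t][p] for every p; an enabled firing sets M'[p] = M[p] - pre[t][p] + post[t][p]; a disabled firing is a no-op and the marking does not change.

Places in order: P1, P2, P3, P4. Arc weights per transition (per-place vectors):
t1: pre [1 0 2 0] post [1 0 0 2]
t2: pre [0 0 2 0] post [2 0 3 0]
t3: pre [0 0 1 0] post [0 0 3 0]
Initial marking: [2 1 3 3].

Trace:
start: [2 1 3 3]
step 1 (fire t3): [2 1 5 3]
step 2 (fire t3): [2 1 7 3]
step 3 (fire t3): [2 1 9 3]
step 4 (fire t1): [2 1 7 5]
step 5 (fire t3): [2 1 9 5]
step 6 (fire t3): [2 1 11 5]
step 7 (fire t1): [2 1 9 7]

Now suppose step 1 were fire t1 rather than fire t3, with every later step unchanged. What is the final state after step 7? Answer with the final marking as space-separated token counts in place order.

2 1 5 9

(re-executing from step 1 with the substitution; state before step 1: [2 1 3 3])
step 1 (fire t1): [2 1 1 5]
step 2 (fire t3): [2 1 3 5]
step 3 (fire t3): [2 1 5 5]
step 4 (fire t1): [2 1 3 7]
step 5 (fire t3): [2 1 5 7]
step 6 (fire t3): [2 1 7 7]
step 7 (fire t1): [2 1 5 9]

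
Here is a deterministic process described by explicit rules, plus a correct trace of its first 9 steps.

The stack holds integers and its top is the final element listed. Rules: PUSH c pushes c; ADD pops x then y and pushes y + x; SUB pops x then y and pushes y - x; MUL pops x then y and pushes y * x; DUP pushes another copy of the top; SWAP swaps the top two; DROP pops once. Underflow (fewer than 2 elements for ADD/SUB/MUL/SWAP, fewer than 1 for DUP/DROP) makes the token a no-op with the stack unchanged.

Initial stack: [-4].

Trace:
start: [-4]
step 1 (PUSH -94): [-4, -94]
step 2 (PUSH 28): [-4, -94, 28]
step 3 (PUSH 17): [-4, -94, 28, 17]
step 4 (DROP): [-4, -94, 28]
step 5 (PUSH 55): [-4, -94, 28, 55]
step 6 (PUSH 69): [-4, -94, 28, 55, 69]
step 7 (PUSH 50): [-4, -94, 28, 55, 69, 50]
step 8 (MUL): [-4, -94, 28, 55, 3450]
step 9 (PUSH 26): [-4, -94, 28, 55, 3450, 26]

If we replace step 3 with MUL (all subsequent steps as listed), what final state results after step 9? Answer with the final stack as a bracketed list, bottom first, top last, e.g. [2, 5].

(re-executing from step 3 with the substitution; state before step 3: [-4, -94, 28])
step 3 (MUL): [-4, -2632]
step 4 (DROP): [-4]
step 5 (PUSH 55): [-4, 55]
step 6 (PUSH 69): [-4, 55, 69]
step 7 (PUSH 50): [-4, 55, 69, 50]
step 8 (MUL): [-4, 55, 3450]
step 9 (PUSH 26): [-4, 55, 3450, 26]

[-4, 55, 3450, 26]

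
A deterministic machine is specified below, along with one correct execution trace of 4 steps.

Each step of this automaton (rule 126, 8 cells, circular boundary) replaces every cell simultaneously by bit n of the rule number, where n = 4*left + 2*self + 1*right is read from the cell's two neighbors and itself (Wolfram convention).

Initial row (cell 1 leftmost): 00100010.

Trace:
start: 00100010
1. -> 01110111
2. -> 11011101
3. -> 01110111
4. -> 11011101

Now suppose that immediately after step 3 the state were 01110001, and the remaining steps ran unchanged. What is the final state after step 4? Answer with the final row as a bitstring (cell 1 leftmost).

11011011

state after step 3 := 01110001
4. -> 11011011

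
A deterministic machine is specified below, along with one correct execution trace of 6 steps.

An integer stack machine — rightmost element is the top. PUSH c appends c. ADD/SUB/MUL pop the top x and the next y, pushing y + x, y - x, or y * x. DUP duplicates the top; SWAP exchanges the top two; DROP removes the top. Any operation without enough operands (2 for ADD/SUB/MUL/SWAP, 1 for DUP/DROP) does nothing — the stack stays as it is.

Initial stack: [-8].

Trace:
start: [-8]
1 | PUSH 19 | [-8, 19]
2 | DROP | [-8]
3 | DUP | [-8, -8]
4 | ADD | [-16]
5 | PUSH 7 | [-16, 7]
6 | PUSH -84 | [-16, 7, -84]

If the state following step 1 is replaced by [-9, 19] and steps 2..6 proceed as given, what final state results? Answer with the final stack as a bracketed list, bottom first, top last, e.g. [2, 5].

[-18, 7, -84]

state after step 1 := [-9, 19]
2 | DROP | [-9]
3 | DUP | [-9, -9]
4 | ADD | [-18]
5 | PUSH 7 | [-18, 7]
6 | PUSH -84 | [-18, 7, -84]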